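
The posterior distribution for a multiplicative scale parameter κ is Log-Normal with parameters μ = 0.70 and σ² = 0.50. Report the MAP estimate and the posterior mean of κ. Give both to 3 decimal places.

κ_MAP = 1.221, E[κ|data] = 2.586

Mode = exp(μ − σ²) = exp(0.20) = 1.221.
Mean = exp(μ + σ²/2) = exp(0.950) = 2.586.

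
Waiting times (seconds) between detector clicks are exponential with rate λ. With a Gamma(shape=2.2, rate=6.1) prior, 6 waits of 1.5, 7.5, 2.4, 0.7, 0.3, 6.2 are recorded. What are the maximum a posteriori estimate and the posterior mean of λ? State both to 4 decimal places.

Σ times = 18.6. Posterior: Gamma(shape = 2.2+6 = 8.2, rate = 6.1+18.6 = 24.7).
Mode = (α−1)/β = 7.2/24.7 = 0.2915.
Mean = α/β = 8.2/24.7 = 0.3320.

MAP = 0.2915, posterior mean = 0.3320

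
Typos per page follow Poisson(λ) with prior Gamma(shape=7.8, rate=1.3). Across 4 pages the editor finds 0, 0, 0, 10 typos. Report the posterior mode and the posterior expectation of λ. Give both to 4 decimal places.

λ_MAP = 3.1698, E[λ|data] = 3.3585

Σ counts = 10. Posterior: Gamma(shape = 7.8+10 = 17.8, rate = 1.3+4 = 5.3).
Mode = (α−1)/β = 16.8/5.3 = 3.1698.
Mean = α/β = 17.8/5.3 = 3.3585.
The posterior is right-skewed, so the mean exceeds the mode.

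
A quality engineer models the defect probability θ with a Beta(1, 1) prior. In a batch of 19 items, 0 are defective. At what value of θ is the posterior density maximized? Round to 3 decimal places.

Posterior: Beta(1+0, 1+19) = Beta(1, 20).
Since α = 1 ≤ 1 and β > 1, the Beta density is monotone decreasing on [0,1]; the mode is at 0.
Mean = 1/(1+20) = 0.048.
This is the posterior mode — the MAP estimate.

0.000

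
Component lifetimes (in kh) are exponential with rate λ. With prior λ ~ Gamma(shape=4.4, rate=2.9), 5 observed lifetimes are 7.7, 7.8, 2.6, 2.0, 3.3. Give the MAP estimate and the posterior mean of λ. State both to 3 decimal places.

MAP = 0.319, posterior mean = 0.357

Σ times = 23.4. Posterior: Gamma(shape = 4.4+5 = 9.4, rate = 2.9+23.4 = 26.3).
Mode = (α−1)/β = 8.4/26.3 = 0.319.
Mean = α/β = 9.4/26.3 = 0.357.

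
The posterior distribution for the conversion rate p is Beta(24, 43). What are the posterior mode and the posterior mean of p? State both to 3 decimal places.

p_MAP = 0.354, E[p|data] = 0.358

Mode = (24−1)/(24+43−2) = 23/65 = 0.354.
Mean = 24/(24+43) = 24/67 = 0.358.
Right-skewed posterior ⇒ mode < mean.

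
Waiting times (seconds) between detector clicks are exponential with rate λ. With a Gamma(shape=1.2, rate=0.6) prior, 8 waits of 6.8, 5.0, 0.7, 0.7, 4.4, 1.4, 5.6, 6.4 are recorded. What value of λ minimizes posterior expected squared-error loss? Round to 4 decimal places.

0.2911

Σ times = 31.0. Posterior: Gamma(shape = 1.2+8 = 9.2, rate = 0.6+31.0 = 31.6).
Mode = (α−1)/β = 8.2/31.6 = 0.2595.
Mean = α/β = 9.2/31.6 = 0.2911.
Squared-error loss ⇒ the optimal estimator is the posterior mean.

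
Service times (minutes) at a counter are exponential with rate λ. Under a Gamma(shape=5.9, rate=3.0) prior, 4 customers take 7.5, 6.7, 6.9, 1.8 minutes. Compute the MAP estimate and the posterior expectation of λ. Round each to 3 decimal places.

MAP = 0.344; posterior mean = 0.382

Σ times = 22.9. Posterior: Gamma(shape = 5.9+4 = 9.9, rate = 3.0+22.9 = 25.9).
Mode = (α−1)/β = 8.9/25.9 = 0.344.
Mean = α/β = 9.9/25.9 = 0.382.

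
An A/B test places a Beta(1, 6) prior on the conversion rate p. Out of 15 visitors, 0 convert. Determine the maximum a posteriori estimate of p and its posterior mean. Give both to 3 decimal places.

Posterior: Beta(1+0, 6+15) = Beta(1, 21).
Since α = 1 ≤ 1 and β > 1, the Beta density is monotone decreasing on [0,1]; the mode is at 0.
Mean = 1/(1+21) = 0.045.
Right-skewed posterior ⇒ mode < mean.

MAP = 0.000; posterior mean = 0.045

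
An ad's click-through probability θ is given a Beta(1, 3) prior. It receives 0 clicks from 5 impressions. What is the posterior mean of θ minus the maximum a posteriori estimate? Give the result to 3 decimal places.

Posterior: Beta(1+0, 3+5) = Beta(1, 8).
Since α = 1 ≤ 1 and β > 1, the Beta density is monotone decreasing on [0,1]; the mode is at 0.
Mean = 1/(1+8) = 0.111.
Difference = 0.111 − 0.000 = 0.111.
The mean is pulled above the mode by the posterior's right skew.

0.111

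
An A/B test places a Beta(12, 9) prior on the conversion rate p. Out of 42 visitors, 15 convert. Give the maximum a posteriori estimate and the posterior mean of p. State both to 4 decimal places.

Posterior: Beta(12+15, 9+27) = Beta(27, 36).
Mode = (27−1)/(27+36−2) = 26/61 = 0.4262.
Mean = 27/(27+36) = 27/63 = 0.4286.

maximum a posteriori estimate = 0.4262, posterior mean = 0.4286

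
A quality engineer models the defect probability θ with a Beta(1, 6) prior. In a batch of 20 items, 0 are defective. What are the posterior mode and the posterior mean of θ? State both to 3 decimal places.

Posterior: Beta(1+0, 6+20) = Beta(1, 26).
Since α = 1 ≤ 1 and β > 1, the Beta density is monotone decreasing on [0,1]; the mode is at 0.
Mean = 1/(1+26) = 0.037.
The mean is pulled above the mode by the posterior's right skew.

MAP: 0.000. Posterior mean: 0.037.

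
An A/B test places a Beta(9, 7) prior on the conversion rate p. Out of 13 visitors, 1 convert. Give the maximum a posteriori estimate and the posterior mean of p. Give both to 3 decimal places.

Posterior: Beta(9+1, 7+12) = Beta(10, 19).
Mode = (10−1)/(10+19−2) = 9/27 = 0.333.
Mean = 10/(10+19) = 10/29 = 0.345.
Right-skewed posterior ⇒ mode < mean.

p_MAP = 0.333, E[p|data] = 0.345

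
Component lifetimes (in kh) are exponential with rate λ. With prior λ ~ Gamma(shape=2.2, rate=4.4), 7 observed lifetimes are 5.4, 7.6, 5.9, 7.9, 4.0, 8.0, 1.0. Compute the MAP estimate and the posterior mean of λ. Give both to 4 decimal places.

Σ times = 39.8. Posterior: Gamma(shape = 2.2+7 = 9.2, rate = 4.4+39.8 = 44.2).
Mode = (α−1)/β = 8.2/44.2 = 0.1855.
Mean = α/β = 9.2/44.2 = 0.2081.
The mean is pulled above the mode by the posterior's right skew.

MAP: 0.1855. Posterior mean: 0.2081.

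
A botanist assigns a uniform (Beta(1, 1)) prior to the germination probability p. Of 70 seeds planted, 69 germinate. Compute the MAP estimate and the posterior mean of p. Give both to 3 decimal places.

Posterior: Beta(1+69, 1+1) = Beta(70, 2).
Mode = (70−1)/(70+2−2) = 69/70 = 0.986.
With a flat prior the MAP equals the MLE, 69/70.
Mean = 70/(70+2) = 70/72 = 0.972.

p_MAP = 0.986, E[p|data] = 0.972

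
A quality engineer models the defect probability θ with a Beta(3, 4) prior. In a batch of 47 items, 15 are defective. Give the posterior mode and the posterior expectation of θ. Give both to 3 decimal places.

Posterior: Beta(3+15, 4+32) = Beta(18, 36).
Mode = (18−1)/(18+36−2) = 17/52 = 0.327.
Mean = 18/(18+36) = 18/54 = 0.333.

posterior mode = 0.327, posterior expectation = 0.333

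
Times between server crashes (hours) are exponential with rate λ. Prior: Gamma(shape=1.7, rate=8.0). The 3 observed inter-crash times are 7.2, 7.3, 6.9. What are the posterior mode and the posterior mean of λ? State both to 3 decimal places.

MAP = 0.126; posterior mean = 0.160

Σ times = 21.4. Posterior: Gamma(shape = 1.7+3 = 4.7, rate = 8.0+21.4 = 29.4).
Mode = (α−1)/β = 3.7/29.4 = 0.126.
Mean = α/β = 4.7/29.4 = 0.160.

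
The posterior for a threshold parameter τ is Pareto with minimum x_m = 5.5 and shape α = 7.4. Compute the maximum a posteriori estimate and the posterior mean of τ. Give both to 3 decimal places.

The Pareto density is strictly decreasing on [x_m, ∞), so the mode is x_m = 5.500.
Mean = α·x_m/(α−1) = 7.4·5.5/6.4 = 6.359.
The posterior is right-skewed, so the mean exceeds the mode.

MAP = 5.500, posterior mean = 6.359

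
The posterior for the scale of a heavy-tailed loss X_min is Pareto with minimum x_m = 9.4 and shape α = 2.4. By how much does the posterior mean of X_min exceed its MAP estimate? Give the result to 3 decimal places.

The Pareto density is strictly decreasing on [x_m, ∞), so the mode is x_m = 9.400.
Mean = α·x_m/(α−1) = 2.4·9.4/1.4 = 16.114.
Difference = 16.114 − 9.400 = 6.714.

6.714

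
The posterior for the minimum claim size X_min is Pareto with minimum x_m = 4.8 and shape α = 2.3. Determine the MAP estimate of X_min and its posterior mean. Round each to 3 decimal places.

The Pareto density is strictly decreasing on [x_m, ∞), so the mode is x_m = 4.800.
Mean = α·x_m/(α−1) = 2.3·4.8/1.3 = 8.492.

X_min_MAP = 4.800, E[X_min|data] = 8.492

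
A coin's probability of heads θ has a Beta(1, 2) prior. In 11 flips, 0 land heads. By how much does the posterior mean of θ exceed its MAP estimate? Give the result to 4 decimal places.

Posterior: Beta(1+0, 2+11) = Beta(1, 13).
Since α = 1 ≤ 1 and β > 1, the Beta density is monotone decreasing on [0,1]; the mode is at 0.
Mean = 1/(1+13) = 0.0714.
Difference = 0.0714 − 0.0000 = 0.0714.
The mean is pulled above the mode by the posterior's right skew.

0.0714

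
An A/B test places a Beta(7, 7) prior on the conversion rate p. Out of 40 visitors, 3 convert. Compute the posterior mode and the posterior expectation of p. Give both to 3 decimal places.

posterior mode = 0.173, posterior expectation = 0.185

Posterior: Beta(7+3, 7+37) = Beta(10, 44).
Mode = (10−1)/(10+44−2) = 9/52 = 0.173.
Mean = 10/(10+44) = 10/54 = 0.185.
Mean > mode: the posterior has a right tail.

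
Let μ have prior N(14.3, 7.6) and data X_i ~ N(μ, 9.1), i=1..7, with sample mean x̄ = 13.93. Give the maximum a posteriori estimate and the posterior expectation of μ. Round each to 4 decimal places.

MAP: 13.9840. Posterior mean: 13.9840.

Posterior for μ is Normal. Precision-weighted mean: (1/7.6·14.3 + 7/9.1·13.93) / (1/7.6 + 7/9.1) = 13.9840.
A Normal posterior is symmetric, so mode = mean.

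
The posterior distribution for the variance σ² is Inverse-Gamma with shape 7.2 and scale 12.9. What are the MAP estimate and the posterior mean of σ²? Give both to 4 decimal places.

Mode = β/(α+1) = 12.9/8.2 = 1.5732.
Mean = β/(α−1) = 12.9/6.2 = 2.0806.
Mean > mode: the posterior has a right tail.

MAP = 1.5732, posterior mean = 2.0806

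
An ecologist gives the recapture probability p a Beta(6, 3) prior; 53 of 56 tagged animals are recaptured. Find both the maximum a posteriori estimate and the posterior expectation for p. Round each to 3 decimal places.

Posterior: Beta(6+53, 3+3) = Beta(59, 6).
Mode = (59−1)/(59+6−2) = 58/63 = 0.921.
Mean = 59/(59+6) = 59/65 = 0.908.
Left-skewed posterior ⇒ mean < mode.

MAP = 0.921; posterior mean = 0.908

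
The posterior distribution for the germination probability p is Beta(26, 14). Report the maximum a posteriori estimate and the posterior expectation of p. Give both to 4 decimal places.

p_MAP = 0.6579, E[p|data] = 0.6500

Mode = (26−1)/(26+14−2) = 25/38 = 0.6579.
Mean = 26/(26+14) = 26/40 = 0.6500.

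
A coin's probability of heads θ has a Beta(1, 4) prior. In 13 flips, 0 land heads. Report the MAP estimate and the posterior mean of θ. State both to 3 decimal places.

θ_MAP = 0.000, E[θ|data] = 0.056

Posterior: Beta(1+0, 4+13) = Beta(1, 17).
Since α = 1 ≤ 1 and β > 1, the Beta density is monotone decreasing on [0,1]; the mode is at 0.
Mean = 1/(1+17) = 0.056.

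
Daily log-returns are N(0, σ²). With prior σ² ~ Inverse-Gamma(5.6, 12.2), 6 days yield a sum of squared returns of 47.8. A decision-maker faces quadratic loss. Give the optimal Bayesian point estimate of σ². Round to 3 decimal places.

4.750

Posterior: Inverse-Gamma(shape = 5.6+6/2 = 8.6, scale = 12.2+47.8/2 = 36.1).
Mode = β/(α+1) = 36.1/9.6 = 3.760.
Mean = β/(α−1) = 36.1/7.6 = 4.750.
Quadratic loss ⇒ the optimal estimator is the posterior mean.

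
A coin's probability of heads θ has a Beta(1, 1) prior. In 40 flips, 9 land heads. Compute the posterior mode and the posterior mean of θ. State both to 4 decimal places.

Posterior: Beta(1+9, 1+31) = Beta(10, 32).
Mode = (10−1)/(10+32−2) = 9/40 = 0.2250.
With a flat prior the MAP equals the MLE, 9/40.
Mean = 10/(10+32) = 10/42 = 0.2381.
Right-skewed posterior ⇒ mode < mean.

MAP = 0.2250; posterior mean = 0.2381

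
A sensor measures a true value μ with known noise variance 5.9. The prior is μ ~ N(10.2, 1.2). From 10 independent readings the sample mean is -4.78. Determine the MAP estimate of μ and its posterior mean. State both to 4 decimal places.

Posterior for μ is Normal. Precision-weighted mean: (1/1.2·10.2 + 10/5.9·-4.78) / (1/1.2 + 10/5.9) = 0.1575.
A Normal posterior is symmetric, so mode = mean.

MAP = 0.1575; posterior mean = 0.1575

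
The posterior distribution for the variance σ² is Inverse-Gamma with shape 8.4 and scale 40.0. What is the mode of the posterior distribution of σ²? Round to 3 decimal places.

4.255

Mode = β/(α+1) = 40.0/9.4 = 4.255.
Mean = β/(α−1) = 40.0/7.4 = 5.405.
This is the posterior mode — the MAP estimate.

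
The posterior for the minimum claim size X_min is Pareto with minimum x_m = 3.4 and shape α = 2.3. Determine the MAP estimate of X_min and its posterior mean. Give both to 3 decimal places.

MAP estimate = 3.400, posterior mean = 6.015

The Pareto density is strictly decreasing on [x_m, ∞), so the mode is x_m = 3.400.
Mean = α·x_m/(α−1) = 2.3·3.4/1.3 = 6.015.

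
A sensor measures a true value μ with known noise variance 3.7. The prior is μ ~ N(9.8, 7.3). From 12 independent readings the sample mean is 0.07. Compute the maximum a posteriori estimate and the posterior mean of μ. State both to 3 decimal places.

MAP: 0.464. Posterior mean: 0.464.

Posterior for μ is Normal. Precision-weighted mean: (1/7.3·9.8 + 12/3.7·0.07) / (1/7.3 + 12/3.7) = 0.464.
A Normal posterior is symmetric, so mode = mean.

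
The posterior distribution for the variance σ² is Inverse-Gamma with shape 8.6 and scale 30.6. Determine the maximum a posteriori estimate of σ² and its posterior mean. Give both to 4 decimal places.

Mode = β/(α+1) = 30.6/9.6 = 3.1875.
Mean = β/(α−1) = 30.6/7.6 = 4.0263.
Right-skewed posterior ⇒ mode < mean.

MAP: 3.1875. Posterior mean: 4.0263.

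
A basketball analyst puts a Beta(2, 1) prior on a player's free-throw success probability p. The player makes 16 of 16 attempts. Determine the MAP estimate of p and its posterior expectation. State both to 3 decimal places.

MAP: 1.000. Posterior mean: 0.947.

Posterior: Beta(2+16, 1+0) = Beta(18, 1).
Since β = 1 ≤ 1 and α > 1, the Beta density is monotone increasing on [0,1]; the mode is at 1.
Mean = 18/(18+1) = 0.947.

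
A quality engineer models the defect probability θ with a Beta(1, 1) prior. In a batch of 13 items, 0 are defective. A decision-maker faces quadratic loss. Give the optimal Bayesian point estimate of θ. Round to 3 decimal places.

Posterior: Beta(1+0, 1+13) = Beta(1, 14).
Since α = 1 ≤ 1 and β > 1, the Beta density is monotone decreasing on [0,1]; the mode is at 0.
Mean = 1/(1+14) = 0.067.
Quadratic loss ⇒ the optimal estimator is the posterior mean.

0.067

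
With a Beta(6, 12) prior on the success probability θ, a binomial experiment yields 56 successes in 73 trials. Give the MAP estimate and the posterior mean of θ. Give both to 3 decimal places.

MAP: 0.685. Posterior mean: 0.681.

Posterior: Beta(6+56, 12+17) = Beta(62, 29).
Mode = (62−1)/(62+29−2) = 61/89 = 0.685.
Mean = 62/(62+29) = 62/91 = 0.681.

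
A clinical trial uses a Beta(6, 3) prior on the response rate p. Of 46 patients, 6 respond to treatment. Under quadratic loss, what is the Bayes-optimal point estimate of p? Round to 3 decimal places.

0.218

Posterior: Beta(6+6, 3+40) = Beta(12, 43).
Mode = (12−1)/(12+43−2) = 11/53 = 0.208.
Mean = 12/(12+43) = 12/55 = 0.218.
Quadratic loss ⇒ the optimal estimator is the posterior mean.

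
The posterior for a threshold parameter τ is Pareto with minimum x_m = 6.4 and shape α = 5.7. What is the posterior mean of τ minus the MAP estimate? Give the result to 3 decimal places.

The Pareto density is strictly decreasing on [x_m, ∞), so the mode is x_m = 6.400.
Mean = α·x_m/(α−1) = 5.7·6.4/4.7 = 7.762.
Difference = 7.762 − 6.400 = 1.362.

1.362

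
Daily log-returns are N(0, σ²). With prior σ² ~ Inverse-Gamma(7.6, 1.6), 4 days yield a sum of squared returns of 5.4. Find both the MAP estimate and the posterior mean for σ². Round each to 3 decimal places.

MAP estimate = 0.406, posterior mean = 0.500

Posterior: Inverse-Gamma(shape = 7.6+4/2 = 9.6, scale = 1.6+5.4/2 = 4.3).
Mode = β/(α+1) = 4.3/10.6 = 0.406.
Mean = β/(α−1) = 4.3/8.6 = 0.500.
Mean > mode: the posterior has a right tail.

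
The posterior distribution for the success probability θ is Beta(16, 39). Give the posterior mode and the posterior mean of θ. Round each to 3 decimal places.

MAP: 0.283. Posterior mean: 0.291.

Mode = (16−1)/(16+39−2) = 15/53 = 0.283.
Mean = 16/(16+39) = 16/55 = 0.291.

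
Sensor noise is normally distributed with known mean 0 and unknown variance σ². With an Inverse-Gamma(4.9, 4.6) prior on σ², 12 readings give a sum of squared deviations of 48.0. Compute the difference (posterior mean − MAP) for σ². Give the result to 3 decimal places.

Posterior: Inverse-Gamma(shape = 4.9+12/2 = 10.9, scale = 4.6+48.0/2 = 28.6).
Mode = β/(α+1) = 28.6/11.9 = 2.403.
Mean = β/(α−1) = 28.6/9.9 = 2.889.
Difference = 2.889 − 2.403 = 0.486.

0.486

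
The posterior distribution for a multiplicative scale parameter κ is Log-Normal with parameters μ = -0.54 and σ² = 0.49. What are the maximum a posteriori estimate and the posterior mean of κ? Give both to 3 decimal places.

MAP: 0.357. Posterior mean: 0.745.

Mode = exp(μ − σ²) = exp(-1.03) = 0.357.
Mean = exp(μ + σ²/2) = exp(-0.295) = 0.745.
Mean > mode: the posterior has a right tail.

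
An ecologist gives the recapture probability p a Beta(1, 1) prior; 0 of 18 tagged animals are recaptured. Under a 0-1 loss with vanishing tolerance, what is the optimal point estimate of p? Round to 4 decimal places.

0.0000

Posterior: Beta(1+0, 1+18) = Beta(1, 19).
Since α = 1 ≤ 1 and β > 1, the Beta density is monotone decreasing on [0,1]; the mode is at 0.
Mean = 1/(1+19) = 0.0500.
This is the posterior mode — the MAP estimate.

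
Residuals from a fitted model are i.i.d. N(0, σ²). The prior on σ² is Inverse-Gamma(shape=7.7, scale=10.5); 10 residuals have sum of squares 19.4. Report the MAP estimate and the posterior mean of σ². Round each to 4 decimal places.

MAP = 1.4745; posterior mean = 1.7265

Posterior: Inverse-Gamma(shape = 7.7+10/2 = 12.7, scale = 10.5+19.4/2 = 20.2).
Mode = β/(α+1) = 20.2/13.7 = 1.4745.
Mean = β/(α−1) = 20.2/11.7 = 1.7265.
The mean is pulled above the mode by the posterior's right skew.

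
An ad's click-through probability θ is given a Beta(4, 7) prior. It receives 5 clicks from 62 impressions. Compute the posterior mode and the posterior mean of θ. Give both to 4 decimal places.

MAP = 0.1127, posterior mean = 0.1233

Posterior: Beta(4+5, 7+57) = Beta(9, 64).
Mode = (9−1)/(9+64−2) = 8/71 = 0.1127.
Mean = 9/(9+64) = 9/73 = 0.1233.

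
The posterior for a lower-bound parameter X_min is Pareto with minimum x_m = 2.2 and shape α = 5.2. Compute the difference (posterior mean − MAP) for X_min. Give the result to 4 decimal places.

0.5238

The Pareto density is strictly decreasing on [x_m, ∞), so the mode is x_m = 2.2000.
Mean = α·x_m/(α−1) = 5.2·2.2/4.2 = 2.7238.
Difference = 2.7238 − 2.2000 = 0.5238.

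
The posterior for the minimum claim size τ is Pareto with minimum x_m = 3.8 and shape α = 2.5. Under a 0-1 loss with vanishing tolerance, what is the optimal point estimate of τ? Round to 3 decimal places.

3.800

The Pareto density is strictly decreasing on [x_m, ∞), so the mode is x_m = 3.800.
Mean = α·x_m/(α−1) = 2.5·3.8/1.5 = 6.333.
This is the posterior mode — the MAP estimate.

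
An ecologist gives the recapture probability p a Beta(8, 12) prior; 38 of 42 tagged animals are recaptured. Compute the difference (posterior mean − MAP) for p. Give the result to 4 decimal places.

Posterior: Beta(8+38, 12+4) = Beta(46, 16).
Mode = (46−1)/(46+16−2) = 45/60 = 0.7500.
Mean = 46/(46+16) = 46/62 = 0.7419.
Difference = 0.7419 − 0.7500 = -0.0081.
The posterior is left-skewed, so the mode exceeds the mean.

-0.0081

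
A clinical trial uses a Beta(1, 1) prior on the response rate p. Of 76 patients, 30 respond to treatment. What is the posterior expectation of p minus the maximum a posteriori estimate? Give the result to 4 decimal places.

Posterior: Beta(1+30, 1+46) = Beta(31, 47).
Mode = (31−1)/(31+47−2) = 30/76 = 0.3947.
With a flat prior the MAP equals the MLE, 30/76.
Mean = 31/(31+47) = 31/78 = 0.3974.
Difference = 0.3974 − 0.3947 = 0.0027.
Right-skewed posterior ⇒ mode < mean.

0.0027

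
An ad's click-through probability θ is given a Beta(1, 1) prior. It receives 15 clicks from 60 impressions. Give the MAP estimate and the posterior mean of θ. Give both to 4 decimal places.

Posterior: Beta(1+15, 1+45) = Beta(16, 46).
Mode = (16−1)/(16+46−2) = 15/60 = 0.2500.
With a flat prior the MAP equals the MLE, 15/60.
Mean = 16/(16+46) = 16/62 = 0.2581.

MAP = 0.2500, posterior mean = 0.2581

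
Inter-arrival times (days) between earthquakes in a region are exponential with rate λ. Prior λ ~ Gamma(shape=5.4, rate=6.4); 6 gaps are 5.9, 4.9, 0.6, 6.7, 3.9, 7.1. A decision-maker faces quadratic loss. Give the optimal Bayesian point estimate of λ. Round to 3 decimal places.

0.321

Σ times = 29.1. Posterior: Gamma(shape = 5.4+6 = 11.4, rate = 6.4+29.1 = 35.5).
Mode = (α−1)/β = 10.4/35.5 = 0.293.
Mean = α/β = 11.4/35.5 = 0.321.
Quadratic loss ⇒ the optimal estimator is the posterior mean.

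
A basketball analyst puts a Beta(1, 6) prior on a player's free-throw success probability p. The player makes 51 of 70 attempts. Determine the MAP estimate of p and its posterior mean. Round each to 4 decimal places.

MAP estimate = 0.6800, posterior mean = 0.6753

Posterior: Beta(1+51, 6+19) = Beta(52, 25).
Mode = (52−1)/(52+25−2) = 51/75 = 0.6800.
Mean = 52/(52+25) = 52/77 = 0.6753.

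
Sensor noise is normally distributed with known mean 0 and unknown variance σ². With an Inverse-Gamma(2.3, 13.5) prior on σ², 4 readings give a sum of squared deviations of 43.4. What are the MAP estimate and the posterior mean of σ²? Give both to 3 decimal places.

Posterior: Inverse-Gamma(shape = 2.3+4/2 = 4.3, scale = 13.5+43.4/2 = 35.2).
Mode = β/(α+1) = 35.2/5.3 = 6.642.
Mean = β/(α−1) = 35.2/3.3 = 10.667.

σ²_MAP = 6.642, E[σ²|data] = 10.667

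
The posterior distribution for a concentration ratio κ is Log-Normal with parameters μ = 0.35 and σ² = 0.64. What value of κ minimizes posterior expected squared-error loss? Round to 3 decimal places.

Mode = exp(μ − σ²) = exp(-0.29) = 0.748.
Mean = exp(μ + σ²/2) = exp(0.670) = 1.954.
Squared-error loss ⇒ the optimal estimator is the posterior mean.

1.954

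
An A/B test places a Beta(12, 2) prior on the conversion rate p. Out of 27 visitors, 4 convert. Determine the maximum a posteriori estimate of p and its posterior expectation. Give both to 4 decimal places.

MAP = 0.3846; posterior mean = 0.3902

Posterior: Beta(12+4, 2+23) = Beta(16, 25).
Mode = (16−1)/(16+25−2) = 15/39 = 0.3846.
Mean = 16/(16+25) = 16/41 = 0.3902.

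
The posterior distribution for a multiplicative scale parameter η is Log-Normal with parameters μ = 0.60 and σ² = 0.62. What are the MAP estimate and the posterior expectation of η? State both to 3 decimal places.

Mode = exp(μ − σ²) = exp(-0.02) = 0.980.
Mean = exp(μ + σ²/2) = exp(0.910) = 2.484.
Right-skewed posterior ⇒ mode < mean.

MAP = 0.980; posterior mean = 2.484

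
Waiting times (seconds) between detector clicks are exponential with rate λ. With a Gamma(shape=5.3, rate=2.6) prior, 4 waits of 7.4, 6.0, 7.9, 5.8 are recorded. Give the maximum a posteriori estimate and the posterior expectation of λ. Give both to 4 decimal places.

Σ times = 27.1. Posterior: Gamma(shape = 5.3+4 = 9.3, rate = 2.6+27.1 = 29.7).
Mode = (α−1)/β = 8.3/29.7 = 0.2795.
Mean = α/β = 9.3/29.7 = 0.3131.

MAP = 0.2795; posterior mean = 0.3131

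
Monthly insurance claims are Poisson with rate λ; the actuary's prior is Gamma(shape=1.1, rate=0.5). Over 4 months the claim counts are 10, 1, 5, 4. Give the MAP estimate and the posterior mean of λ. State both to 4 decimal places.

Σ counts = 20. Posterior: Gamma(shape = 1.1+20 = 21.1, rate = 0.5+4 = 4.5).
Mode = (α−1)/β = 20.1/4.5 = 4.4667.
Mean = α/β = 21.1/4.5 = 4.6889.

MAP = 4.4667; posterior mean = 4.6889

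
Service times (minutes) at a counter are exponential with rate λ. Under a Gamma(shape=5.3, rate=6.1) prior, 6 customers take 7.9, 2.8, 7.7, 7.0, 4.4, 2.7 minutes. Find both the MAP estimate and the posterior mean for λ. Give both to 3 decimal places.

Σ times = 32.5. Posterior: Gamma(shape = 5.3+6 = 11.3, rate = 6.1+32.5 = 38.6).
Mode = (α−1)/β = 10.3/38.6 = 0.267.
Mean = α/β = 11.3/38.6 = 0.293.
Mean > mode: the posterior has a right tail.

λ_MAP = 0.267, E[λ|data] = 0.293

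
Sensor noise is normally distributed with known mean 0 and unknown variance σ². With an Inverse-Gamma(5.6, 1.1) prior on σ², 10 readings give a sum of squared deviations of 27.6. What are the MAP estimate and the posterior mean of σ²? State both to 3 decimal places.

MAP = 1.284, posterior mean = 1.552

Posterior: Inverse-Gamma(shape = 5.6+10/2 = 10.6, scale = 1.1+27.6/2 = 14.9).
Mode = β/(α+1) = 14.9/11.6 = 1.284.
Mean = β/(α−1) = 14.9/9.6 = 1.552.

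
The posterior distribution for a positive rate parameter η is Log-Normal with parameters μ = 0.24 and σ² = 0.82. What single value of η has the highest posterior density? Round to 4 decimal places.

0.5599

Mode = exp(μ − σ²) = exp(-0.58) = 0.5599.
Mean = exp(μ + σ²/2) = exp(0.650) = 1.9155.
This is the posterior mode — the MAP estimate.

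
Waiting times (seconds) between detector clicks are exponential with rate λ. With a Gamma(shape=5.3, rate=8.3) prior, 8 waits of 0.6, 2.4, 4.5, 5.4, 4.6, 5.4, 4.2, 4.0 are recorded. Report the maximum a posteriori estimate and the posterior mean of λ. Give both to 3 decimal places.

Σ times = 31.1. Posterior: Gamma(shape = 5.3+8 = 13.3, rate = 8.3+31.1 = 39.4).
Mode = (α−1)/β = 12.3/39.4 = 0.312.
Mean = α/β = 13.3/39.4 = 0.338.

MAP = 0.312, posterior mean = 0.338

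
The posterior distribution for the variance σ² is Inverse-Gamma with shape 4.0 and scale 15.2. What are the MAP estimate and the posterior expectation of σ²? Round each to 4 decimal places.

Mode = β/(α+1) = 15.2/5.0 = 3.0400.
Mean = β/(α−1) = 15.2/3.0 = 5.0667.
Mean > mode: the posterior has a right tail.

MAP = 3.0400; posterior mean = 5.0667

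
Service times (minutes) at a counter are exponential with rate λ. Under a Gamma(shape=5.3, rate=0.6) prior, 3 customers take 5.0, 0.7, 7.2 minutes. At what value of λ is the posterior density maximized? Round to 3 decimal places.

0.541

Σ times = 12.9. Posterior: Gamma(shape = 5.3+3 = 8.3, rate = 0.6+12.9 = 13.5).
Mode = (α−1)/β = 7.3/13.5 = 0.541.
Mean = α/β = 8.3/13.5 = 0.615.
This is the posterior mode — the MAP estimate.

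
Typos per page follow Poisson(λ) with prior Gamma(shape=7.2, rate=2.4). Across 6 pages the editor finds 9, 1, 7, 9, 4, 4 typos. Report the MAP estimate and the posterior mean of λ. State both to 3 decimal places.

Σ counts = 34. Posterior: Gamma(shape = 7.2+34 = 41.2, rate = 2.4+6 = 8.4).
Mode = (α−1)/β = 40.2/8.4 = 4.786.
Mean = α/β = 41.2/8.4 = 4.905.
Mean > mode: the posterior has a right tail.

MAP = 4.786; posterior mean = 4.905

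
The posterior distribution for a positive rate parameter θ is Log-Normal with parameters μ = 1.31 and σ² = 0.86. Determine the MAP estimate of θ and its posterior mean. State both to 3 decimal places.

Mode = exp(μ − σ²) = exp(0.45) = 1.568.
Mean = exp(μ + σ²/2) = exp(1.740) = 5.697.
Mean > mode: the posterior has a right tail.

MAP = 1.568; posterior mean = 5.697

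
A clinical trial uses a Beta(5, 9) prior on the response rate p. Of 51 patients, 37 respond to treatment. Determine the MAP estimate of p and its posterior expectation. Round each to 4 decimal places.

Posterior: Beta(5+37, 9+14) = Beta(42, 23).
Mode = (42−1)/(42+23−2) = 41/63 = 0.6508.
Mean = 42/(42+23) = 42/65 = 0.6462.

MAP = 0.6508, posterior mean = 0.6462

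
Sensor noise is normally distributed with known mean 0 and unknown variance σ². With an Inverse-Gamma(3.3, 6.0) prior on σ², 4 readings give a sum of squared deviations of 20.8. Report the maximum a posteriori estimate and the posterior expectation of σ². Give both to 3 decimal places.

maximum a posteriori estimate = 2.603, posterior expectation = 3.814

Posterior: Inverse-Gamma(shape = 3.3+4/2 = 5.3, scale = 6.0+20.8/2 = 16.4).
Mode = β/(α+1) = 16.4/6.3 = 2.603.
Mean = β/(α−1) = 16.4/4.3 = 3.814.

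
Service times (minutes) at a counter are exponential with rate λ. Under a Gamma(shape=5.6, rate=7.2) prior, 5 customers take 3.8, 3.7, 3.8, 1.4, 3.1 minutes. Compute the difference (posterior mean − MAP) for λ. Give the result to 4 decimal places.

Σ times = 15.8. Posterior: Gamma(shape = 5.6+5 = 10.6, rate = 7.2+15.8 = 23.0).
Mode = (α−1)/β = 9.6/23.0 = 0.4174.
Mean = α/β = 10.6/23.0 = 0.4609.
Difference = 0.4609 − 0.4174 = 0.0435.
The posterior is right-skewed, so the mean exceeds the mode.

0.0435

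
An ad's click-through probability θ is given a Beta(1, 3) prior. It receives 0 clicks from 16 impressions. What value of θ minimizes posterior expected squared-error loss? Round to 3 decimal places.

Posterior: Beta(1+0, 3+16) = Beta(1, 19).
Since α = 1 ≤ 1 and β > 1, the Beta density is monotone decreasing on [0,1]; the mode is at 0.
Mean = 1/(1+19) = 0.050.
Squared-error loss ⇒ the optimal estimator is the posterior mean.

0.050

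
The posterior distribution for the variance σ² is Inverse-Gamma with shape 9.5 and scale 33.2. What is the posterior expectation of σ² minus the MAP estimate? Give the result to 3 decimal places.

0.744

Mode = β/(α+1) = 33.2/10.5 = 3.162.
Mean = β/(α−1) = 33.2/8.5 = 3.906.
Difference = 3.906 − 3.162 = 0.744.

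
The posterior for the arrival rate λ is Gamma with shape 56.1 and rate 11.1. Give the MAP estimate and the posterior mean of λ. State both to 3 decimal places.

Mode = (α−1)/β = 55.1/11.1 = 4.964.
Mean = α/β = 56.1/11.1 = 5.054.

MAP = 4.964; posterior mean = 5.054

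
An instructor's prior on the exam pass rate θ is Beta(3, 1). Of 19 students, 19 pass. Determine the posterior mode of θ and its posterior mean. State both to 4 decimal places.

MAP = 1.0000, posterior mean = 0.9565

Posterior: Beta(3+19, 1+0) = Beta(22, 1).
Since β = 1 ≤ 1 and α > 1, the Beta density is monotone increasing on [0,1]; the mode is at 1.
Mean = 22/(22+1) = 0.9565.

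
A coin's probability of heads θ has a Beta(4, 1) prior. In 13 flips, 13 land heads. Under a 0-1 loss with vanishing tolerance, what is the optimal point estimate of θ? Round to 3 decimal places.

1.000

Posterior: Beta(4+13, 1+0) = Beta(17, 1).
Since β = 1 ≤ 1 and α > 1, the Beta density is monotone increasing on [0,1]; the mode is at 1.
Mean = 17/(17+1) = 0.944.
This is the posterior mode — the MAP estimate.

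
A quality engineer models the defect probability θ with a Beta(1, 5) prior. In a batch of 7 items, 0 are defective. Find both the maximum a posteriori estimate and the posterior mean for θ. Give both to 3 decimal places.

Posterior: Beta(1+0, 5+7) = Beta(1, 12).
Since α = 1 ≤ 1 and β > 1, the Beta density is monotone decreasing on [0,1]; the mode is at 0.
Mean = 1/(1+12) = 0.077.

MAP = 0.000; posterior mean = 0.077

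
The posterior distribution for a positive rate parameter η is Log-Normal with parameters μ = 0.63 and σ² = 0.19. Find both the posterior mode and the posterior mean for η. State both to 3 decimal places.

MAP = 1.553, posterior mean = 2.065

Mode = exp(μ − σ²) = exp(0.44) = 1.553.
Mean = exp(μ + σ²/2) = exp(0.725) = 2.065.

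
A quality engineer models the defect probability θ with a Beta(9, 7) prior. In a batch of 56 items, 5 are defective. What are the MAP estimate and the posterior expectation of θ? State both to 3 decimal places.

Posterior: Beta(9+5, 7+51) = Beta(14, 58).
Mode = (14−1)/(14+58−2) = 13/70 = 0.186.
Mean = 14/(14+58) = 14/72 = 0.194.
The mean is pulled above the mode by the posterior's right skew.

MAP: 0.186. Posterior mean: 0.194.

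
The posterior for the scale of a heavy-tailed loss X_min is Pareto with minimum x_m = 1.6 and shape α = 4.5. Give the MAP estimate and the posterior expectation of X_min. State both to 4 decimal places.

MAP estimate = 1.6000, posterior expectation = 2.0571

The Pareto density is strictly decreasing on [x_m, ∞), so the mode is x_m = 1.6000.
Mean = α·x_m/(α−1) = 4.5·1.6/3.5 = 2.0571.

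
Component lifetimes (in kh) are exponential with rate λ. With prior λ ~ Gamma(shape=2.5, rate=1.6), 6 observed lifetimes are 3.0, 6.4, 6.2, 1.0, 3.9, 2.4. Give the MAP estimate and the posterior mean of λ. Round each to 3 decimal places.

MAP = 0.306; posterior mean = 0.347

Σ times = 22.9. Posterior: Gamma(shape = 2.5+6 = 8.5, rate = 1.6+22.9 = 24.5).
Mode = (α−1)/β = 7.5/24.5 = 0.306.
Mean = α/β = 8.5/24.5 = 0.347.
Mean > mode: the posterior has a right tail.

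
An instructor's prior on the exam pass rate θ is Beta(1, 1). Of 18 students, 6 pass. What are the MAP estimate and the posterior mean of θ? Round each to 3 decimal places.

Posterior: Beta(1+6, 1+12) = Beta(7, 13).
Mode = (7−1)/(7+13−2) = 6/18 = 0.333.
With a flat prior the MAP equals the MLE, 6/18.
Mean = 7/(7+13) = 7/20 = 0.350.

MAP estimate = 0.333, posterior mean = 0.350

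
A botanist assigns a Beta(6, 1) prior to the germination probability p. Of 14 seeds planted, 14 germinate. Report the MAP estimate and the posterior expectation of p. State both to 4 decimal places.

Posterior: Beta(6+14, 1+0) = Beta(20, 1).
Since β = 1 ≤ 1 and α > 1, the Beta density is monotone increasing on [0,1]; the mode is at 1.
Mean = 20/(20+1) = 0.9524.

MAP = 1.0000; posterior mean = 0.9524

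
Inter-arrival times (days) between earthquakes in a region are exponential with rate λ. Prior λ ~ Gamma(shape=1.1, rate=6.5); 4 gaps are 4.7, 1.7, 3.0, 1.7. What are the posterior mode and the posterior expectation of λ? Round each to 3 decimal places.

MAP = 0.233, posterior mean = 0.290

Σ times = 11.1. Posterior: Gamma(shape = 1.1+4 = 5.1, rate = 6.5+11.1 = 17.6).
Mode = (α−1)/β = 4.1/17.6 = 0.233.
Mean = α/β = 5.1/17.6 = 0.290.
Mean > mode: the posterior has a right tail.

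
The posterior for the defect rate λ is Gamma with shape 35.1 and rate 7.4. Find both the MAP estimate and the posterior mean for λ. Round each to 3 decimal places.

Mode = (α−1)/β = 34.1/7.4 = 4.608.
Mean = α/β = 35.1/7.4 = 4.743.
The mean is pulled above the mode by the posterior's right skew.

MAP = 4.608, posterior mean = 4.743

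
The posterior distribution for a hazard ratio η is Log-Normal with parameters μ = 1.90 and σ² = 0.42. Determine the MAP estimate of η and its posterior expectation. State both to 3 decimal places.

Mode = exp(μ − σ²) = exp(1.48) = 4.393.
Mean = exp(μ + σ²/2) = exp(2.110) = 8.248.
Mean > mode: the posterior has a right tail.

MAP = 4.393; posterior mean = 8.248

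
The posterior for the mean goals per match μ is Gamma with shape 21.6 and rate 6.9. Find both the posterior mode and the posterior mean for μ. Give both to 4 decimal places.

Mode = (α−1)/β = 20.6/6.9 = 2.9855.
Mean = α/β = 21.6/6.9 = 3.1304.
Mean > mode: the posterior has a right tail.

MAP: 2.9855. Posterior mean: 3.1304.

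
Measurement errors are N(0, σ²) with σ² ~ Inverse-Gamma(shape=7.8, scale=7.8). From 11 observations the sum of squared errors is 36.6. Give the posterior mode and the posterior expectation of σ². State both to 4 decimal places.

MAP = 1.8252, posterior mean = 2.1220

Posterior: Inverse-Gamma(shape = 7.8+11/2 = 13.3, scale = 7.8+36.6/2 = 26.1).
Mode = β/(α+1) = 26.1/14.3 = 1.8252.
Mean = β/(α−1) = 26.1/12.3 = 2.1220.
The posterior is right-skewed, so the mean exceeds the mode.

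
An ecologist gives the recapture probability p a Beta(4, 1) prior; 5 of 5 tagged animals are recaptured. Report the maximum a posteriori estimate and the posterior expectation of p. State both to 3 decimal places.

Posterior: Beta(4+5, 1+0) = Beta(9, 1).
Since β = 1 ≤ 1 and α > 1, the Beta density is monotone increasing on [0,1]; the mode is at 1.
Mean = 9/(9+1) = 0.900.
Mode > mean: the posterior has a left tail.

MAP = 1.000; posterior mean = 0.900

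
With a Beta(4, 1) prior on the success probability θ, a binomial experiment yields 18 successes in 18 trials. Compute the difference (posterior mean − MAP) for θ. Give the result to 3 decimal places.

Posterior: Beta(4+18, 1+0) = Beta(22, 1).
Since β = 1 ≤ 1 and α > 1, the Beta density is monotone increasing on [0,1]; the mode is at 1.
Mean = 22/(22+1) = 0.957.
Difference = 0.957 − 1.000 = -0.043.
The posterior is left-skewed, so the mode exceeds the mean.

-0.043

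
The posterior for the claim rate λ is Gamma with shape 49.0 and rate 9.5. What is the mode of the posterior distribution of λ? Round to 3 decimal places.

Mode = (α−1)/β = 48.0/9.5 = 5.053.
Mean = α/β = 49.0/9.5 = 5.158.
This is the posterior mode — the MAP estimate.

5.053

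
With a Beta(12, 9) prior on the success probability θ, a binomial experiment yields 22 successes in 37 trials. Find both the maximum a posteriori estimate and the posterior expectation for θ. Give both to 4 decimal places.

MAP: 0.5893. Posterior mean: 0.5862.

Posterior: Beta(12+22, 9+15) = Beta(34, 24).
Mode = (34−1)/(34+24−2) = 33/56 = 0.5893.
Mean = 34/(34+24) = 34/58 = 0.5862.
The mean is pulled below the mode by the posterior's left skew.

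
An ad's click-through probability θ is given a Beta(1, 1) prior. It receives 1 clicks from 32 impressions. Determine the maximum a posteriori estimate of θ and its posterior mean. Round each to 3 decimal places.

Posterior: Beta(1+1, 1+31) = Beta(2, 32).
Mode = (2−1)/(2+32−2) = 1/32 = 0.031.
Mean = 2/(2+32) = 2/34 = 0.059.

MAP: 0.031. Posterior mean: 0.059.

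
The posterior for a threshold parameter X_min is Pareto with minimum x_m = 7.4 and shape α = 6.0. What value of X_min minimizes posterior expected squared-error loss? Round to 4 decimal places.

8.8800

The Pareto density is strictly decreasing on [x_m, ∞), so the mode is x_m = 7.4000.
Mean = α·x_m/(α−1) = 6.0·7.4/5.0 = 8.8800.
Squared-error loss ⇒ the optimal estimator is the posterior mean.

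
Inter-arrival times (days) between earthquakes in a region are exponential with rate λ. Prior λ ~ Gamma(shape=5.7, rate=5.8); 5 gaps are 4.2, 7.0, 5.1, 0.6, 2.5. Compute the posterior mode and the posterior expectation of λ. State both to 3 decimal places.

Σ times = 19.4. Posterior: Gamma(shape = 5.7+5 = 10.7, rate = 5.8+19.4 = 25.2).
Mode = (α−1)/β = 9.7/25.2 = 0.385.
Mean = α/β = 10.7/25.2 = 0.425.
The mean is pulled above the mode by the posterior's right skew.

λ_MAP = 0.385, E[λ|data] = 0.425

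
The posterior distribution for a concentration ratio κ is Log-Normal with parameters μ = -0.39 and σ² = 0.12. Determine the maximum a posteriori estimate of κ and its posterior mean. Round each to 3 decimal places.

maximum a posteriori estimate = 0.600, posterior mean = 0.719

Mode = exp(μ − σ²) = exp(-0.51) = 0.600.
Mean = exp(μ + σ²/2) = exp(-0.330) = 0.719.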